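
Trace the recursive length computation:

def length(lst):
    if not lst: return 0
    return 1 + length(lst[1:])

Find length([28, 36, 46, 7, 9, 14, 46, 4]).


length([28, 36, 46, 7, 9, 14, 46, 4]) = 1 + length([36, 46, 7, 9, 14, 46, 4])
length([36, 46, 7, 9, 14, 46, 4]) = 1 + length([46, 7, 9, 14, 46, 4])
length([46, 7, 9, 14, 46, 4]) = 1 + length([7, 9, 14, 46, 4])
length([7, 9, 14, 46, 4]) = 1 + length([9, 14, 46, 4])
length([9, 14, 46, 4]) = 1 + length([14, 46, 4])
length([14, 46, 4]) = 1 + length([46, 4])
length([46, 4]) = 1 + length([4])
length([4]) = 1 + length([])
length([]) = 0  (base case)
Unwinding: 1 + 1 + 1 + 1 + 1 + 1 + 1 + 1 + 0 = 8

8


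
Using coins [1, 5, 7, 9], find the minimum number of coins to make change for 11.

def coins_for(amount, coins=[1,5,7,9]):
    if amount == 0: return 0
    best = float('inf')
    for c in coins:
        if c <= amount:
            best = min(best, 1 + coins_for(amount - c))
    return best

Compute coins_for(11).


Building up with DP:
coins_for(0) = 0
coins_for(1) = min(1+coins_for(0)=1+0=1) = 1
coins_for(2) = min(1+coins_for(1)=1+1=2) = 2
coins_for(3) = min(1+coins_for(2)=1+2=3) = 3
coins_for(4) = min(1+coins_for(3)=1+3=4) = 4
coins_for(5) = min(1+coins_for(4)=1+4=5, 1+coins_for(0)=1+0=1) = 1
coins_for(6) = min(1+coins_for(5)=1+1=2, 1+coins_for(1)=1+1=2) = 2
coins_for(7) = min(1+coins_for(6)=1+2=3, 1+coins_for(2)=1+2=3, 1+coins_for(0)=1+0=1) = 1
coins_for(8) = min(1+coins_for(7)=1+1=2, 1+coins_for(3)=1+3=4, 1+coins_for(1)=1+1=2) = 2
coins_for(9) = min(1+coins_for(8)=1+2=3, 1+coins_for(4)=1+4=5, 1+coins_for(2)=1+2=3, 1+coins_for(0)=1+0=1) = 1
coins_for(10) = min(1+coins_for(9)=1+1=2, 1+coins_for(5)=1+1=2, 1+coins_for(3)=1+3=4, 1+coins_for(1)=1+1=2) = 2
coins_for(11) = min(1+coins_for(10)=1+2=3, 1+coins_for(6)=1+2=3, 1+coins_for(4)=1+4=5, 1+coins_for(2)=1+2=3) = 3

3


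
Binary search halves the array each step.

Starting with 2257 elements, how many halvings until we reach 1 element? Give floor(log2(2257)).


2257 / 2 = 1128
1128 / 2 = 564
564 / 2 = 282
282 / 2 = 141
141 / 2 = 70
70 / 2 = 35
35 / 2 = 17
17 / 2 = 8
8 / 2 = 4
4 / 2 = 2
2 / 2 = 1
Reached 1 after 11 halvings

11


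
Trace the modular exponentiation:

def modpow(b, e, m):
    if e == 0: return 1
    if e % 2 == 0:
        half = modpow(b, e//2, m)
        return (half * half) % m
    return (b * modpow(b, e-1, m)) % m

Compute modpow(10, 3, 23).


modpow(10, 3, 23): e is odd, compute modpow(10, 2, 23)
  modpow(10, 2, 23): e is even, compute modpow(10, 1, 23)
    modpow(10, 1, 23): e is odd, compute modpow(10, 0, 23)
      modpow(10, 0, 23) = 1
    (10 * 1) % 23 = 10
  half=10, (10*10) % 23 = 8
(10 * 8) % 23 = 11

11


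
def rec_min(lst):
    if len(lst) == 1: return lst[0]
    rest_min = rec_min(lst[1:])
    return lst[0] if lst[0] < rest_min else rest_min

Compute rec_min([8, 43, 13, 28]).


rec_min([8, 43, 13, 28]): compare 8 with rec_min([43, 13, 28])
rec_min([43, 13, 28]): compare 43 with rec_min([13, 28])
rec_min([13, 28]): compare 13 with rec_min([28])
rec_min([28]) = 28  (base case)
Compare 13 with 28 -> 13
Compare 43 with 13 -> 13
Compare 8 with 13 -> 8

8


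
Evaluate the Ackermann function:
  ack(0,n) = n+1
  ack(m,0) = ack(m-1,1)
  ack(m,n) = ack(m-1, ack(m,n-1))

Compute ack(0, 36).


ack(0, 36) = 37
Result: ack(0, 36) = 37

37


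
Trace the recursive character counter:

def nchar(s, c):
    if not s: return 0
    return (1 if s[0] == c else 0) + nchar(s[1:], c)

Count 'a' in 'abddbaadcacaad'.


s[0]='a' == 'a' -> 1
s[0]='b' != 'a' -> 0
s[0]='d' != 'a' -> 0
s[0]='d' != 'a' -> 0
s[0]='b' != 'a' -> 0
s[0]='a' == 'a' -> 1
s[0]='a' == 'a' -> 1
s[0]='d' != 'a' -> 0
s[0]='c' != 'a' -> 0
s[0]='a' == 'a' -> 1
s[0]='c' != 'a' -> 0
s[0]='a' == 'a' -> 1
s[0]='a' == 'a' -> 1
s[0]='d' != 'a' -> 0
Sum: 1 + 0 + 0 + 0 + 0 + 1 + 1 + 0 + 0 + 1 + 0 + 1 + 1 + 0 = 6

6


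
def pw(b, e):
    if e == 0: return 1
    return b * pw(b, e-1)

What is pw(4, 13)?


pw(4, 13)
= 4 * pw(4, 12)
= 4 * 4 * pw(4, 11)
= 4 * 4 * 4 * pw(4, 10)
= 4 * 4 * 4 * 4 * pw(4, 9)
= 4 * 4 * 4 * 4 * 4 * pw(4, 8)
= 4 * 4 * 4 * 4 * 4 * 4 * pw(4, 7)
= 4 * 4 * 4 * 4 * 4 * 4 * 4 * pw(4, 6)
= 4 * 4 * 4 * 4 * 4 * 4 * 4 * 4 * pw(4, 5)
= 4 * 4 * 4 * 4 * 4 * 4 * 4 * 4 * 4 * pw(4, 4)
= 4 * 4 * 4 * 4 * 4 * 4 * 4 * 4 * 4 * 4 * pw(4, 3)
= 4 * 4 * 4 * 4 * 4 * 4 * 4 * 4 * 4 * 4 * 4 * pw(4, 2)
= 4 * 4 * 4 * 4 * 4 * 4 * 4 * 4 * 4 * 4 * 4 * 4 * pw(4, 1)
= 4 * 4 * 4 * 4 * 4 * 4 * 4 * 4 * 4 * 4 * 4 * 4 * 4 * pw(4, 0)
= 4 * 4 * 4 * 4 * 4 * 4 * 4 * 4 * 4 * 4 * 4 * 4 * 4 * 1
= 67108864

67108864


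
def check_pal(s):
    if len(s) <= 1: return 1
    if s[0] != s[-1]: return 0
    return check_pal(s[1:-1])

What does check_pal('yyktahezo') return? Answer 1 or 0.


check_pal('yyktahezo'): s[0]='y' != s[-1]='o' -> return 0
Result: 0 (not a palindrome)

0


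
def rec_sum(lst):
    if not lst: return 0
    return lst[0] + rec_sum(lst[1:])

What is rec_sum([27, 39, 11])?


rec_sum([27, 39, 11]) = 27 + rec_sum([39, 11])
rec_sum([39, 11]) = 39 + rec_sum([11])
rec_sum([11]) = 11 + rec_sum([])
rec_sum([]) = 0  (base case)
Total: 27 + 39 + 11 + 0 = 77

77


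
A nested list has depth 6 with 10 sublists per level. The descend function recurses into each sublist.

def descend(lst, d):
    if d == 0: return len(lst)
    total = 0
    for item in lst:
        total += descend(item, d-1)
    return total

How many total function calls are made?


At depth 0 (root): 1 call
At depth 1: each of 1 parents calls descend on 10 children = 10 calls
At depth 2: each of 10 parents calls descend on 10 children = 100 calls
At depth 3: each of 100 parents calls descend on 10 children = 1000 calls
At depth 4: each of 1000 parents calls descend on 10 children = 10000 calls
At depth 5: each of 10000 parents calls descend on 10 children = 100000 calls
At depth 6: each of 100000 parents calls descend on 10 children = 1000000 calls
Total: 1 + 10 + 100 + 1000 + 10000 + 100000 + 1000000 = 1111111

1111111


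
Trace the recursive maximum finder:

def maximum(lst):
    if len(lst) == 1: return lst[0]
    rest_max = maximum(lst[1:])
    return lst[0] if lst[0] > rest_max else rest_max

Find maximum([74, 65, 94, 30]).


maximum([74, 65, 94, 30]): compare 74 with maximum([65, 94, 30])
maximum([65, 94, 30]): compare 65 with maximum([94, 30])
maximum([94, 30]): compare 94 with maximum([30])
maximum([30]) = 30  (base case)
Compare 94 with 30 -> 94
Compare 65 with 94 -> 94
Compare 74 with 94 -> 94

94


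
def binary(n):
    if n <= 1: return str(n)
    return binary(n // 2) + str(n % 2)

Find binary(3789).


binary(3789) = binary(1894) + '1'
binary(1894) = binary(947) + '0'
binary(947) = binary(473) + '1'
binary(473) = binary(236) + '1'
binary(236) = binary(118) + '0'
binary(118) = binary(59) + '0'
binary(59) = binary(29) + '1'
binary(29) = binary(14) + '1'
binary(14) = binary(7) + '0'
binary(7) = binary(3) + '1'
binary(3) = binary(1) + '1'
binary(1) = '1'  (base case)
Concatenating: '1' + '1' + '1' + '0' + '1' + '1' + '0' + '0' + '1' + '1' + '0' + '1' = '111011001101'

111011001101


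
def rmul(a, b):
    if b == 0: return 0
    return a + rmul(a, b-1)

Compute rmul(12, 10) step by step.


rmul(12, 10) = 12 + rmul(12, 9)
rmul(12, 9) = 12 + rmul(12, 8)
rmul(12, 8) = 12 + rmul(12, 7)
rmul(12, 7) = 12 + rmul(12, 6)
rmul(12, 6) = 12 + rmul(12, 5)
rmul(12, 5) = 12 + rmul(12, 4)
rmul(12, 4) = 12 + rmul(12, 3)
rmul(12, 3) = 12 + rmul(12, 2)
rmul(12, 2) = 12 + rmul(12, 1)
rmul(12, 1) = 12 + rmul(12, 0)
rmul(12, 0) = 0  (base case)
Total: 12 + 12 + 12 + 12 + 12 + 12 + 12 + 12 + 12 + 12 + 0 = 120

120


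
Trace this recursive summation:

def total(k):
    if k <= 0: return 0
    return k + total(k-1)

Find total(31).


total(31)
= 31 + 30 + 29 + 28 + 27 + 26 + 25 + 24 + 23 + 22 + 21 + 20 + 19 + 18 + 17 + 16 + 15 + 14 + 13 + 12 + 11 + 10 + 9 + 8 + 7 + 6 + 5 + 4 + 3 + 2 + 1 + total(0)
= 31 + 30 + 29 + 28 + 27 + 26 + 25 + 24 + 23 + 22 + 21 + 20 + 19 + 18 + 17 + 16 + 15 + 14 + 13 + 12 + 11 + 10 + 9 + 8 + 7 + 6 + 5 + 4 + 3 + 2 + 1 + 0
= 496

496


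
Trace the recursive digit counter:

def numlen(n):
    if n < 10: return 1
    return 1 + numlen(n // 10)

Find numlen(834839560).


numlen(834839560) = 1 + numlen(83483956)
numlen(83483956) = 1 + numlen(8348395)
numlen(8348395) = 1 + numlen(834839)
numlen(834839) = 1 + numlen(83483)
numlen(83483) = 1 + numlen(8348)
numlen(8348) = 1 + numlen(834)
numlen(834) = 1 + numlen(83)
numlen(83) = 1 + numlen(8)
numlen(8) = 1  (base case: 8 < 10)
Unwinding: 1 + 1 + 1 + 1 + 1 + 1 + 1 + 1 + 1 = 9

9


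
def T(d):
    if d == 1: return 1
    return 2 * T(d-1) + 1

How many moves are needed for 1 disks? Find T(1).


T(1) = 1  (base case)

1


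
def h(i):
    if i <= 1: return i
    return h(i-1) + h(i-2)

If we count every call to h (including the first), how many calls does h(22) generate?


Let C(n) = total calls for h(n)
C(0) = 1, C(1) = 1
C(2) = 1 + C(1) + C(0) = 1 + 1 + 1 = 3
C(3) = 1 + C(2) + C(1) = 1 + 3 + 1 = 5
C(4) = 1 + C(3) + C(2) = 1 + 5 + 3 = 9
C(5) = 1 + C(4) + C(3) = 1 + 9 + 5 = 15
C(6) = 1 + C(5) + C(4) = 1 + 15 + 9 = 25
C(7) = 1 + C(6) + C(5) = 1 + 25 + 15 = 41
C(8) = 1 + C(7) + C(6) = 1 + 41 + 25 = 67
C(9) = 1 + C(8) + C(7) = 1 + 67 + 41 = 109
C(10) = 1 + C(9) + C(8) = 1 + 109 + 67 = 177
C(11) = 1 + C(10) + C(9) = 1 + 177 + 109 = 287
C(12) = 1 + C(11) + C(10) = 1 + 287 + 177 = 465
C(13) = 1 + C(12) + C(11) = 1 + 465 + 287 = 753
C(14) = 1 + C(13) + C(12) = 1 + 753 + 465 = 1219
C(15) = 1 + C(14) + C(13) = 1 + 1219 + 753 = 1973
C(16) = 1 + C(15) + C(14) = 1 + 1973 + 1219 = 3193
C(17) = 1 + C(16) + C(15) = 1 + 3193 + 1973 = 5167
C(18) = 1 + C(17) + C(16) = 1 + 5167 + 3193 = 8361
C(19) = 1 + C(18) + C(17) = 1 + 8361 + 5167 = 13529
C(20) = 1 + C(19) + C(18) = 1 + 13529 + 8361 = 21891
C(21) = 1 + C(20) + C(19) = 1 + 21891 + 13529 = 35421
C(22) = 1 + C(21) + C(20) = 1 + 35421 + 21891 = 57313

57313


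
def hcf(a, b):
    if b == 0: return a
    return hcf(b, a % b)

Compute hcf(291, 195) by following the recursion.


hcf(291, 195) = hcf(195, 96)
hcf(195, 96) = hcf(96, 3)
hcf(96, 3) = hcf(3, 0)
hcf(3, 0) = 3  (base case)

3


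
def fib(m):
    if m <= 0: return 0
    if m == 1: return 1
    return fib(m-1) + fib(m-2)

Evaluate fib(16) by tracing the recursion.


Computing fib(16) bottom-up:
fib(0) = 0
fib(1) = 1
fib(2) = fib(1) + fib(0) = 1 + 0 = 1
fib(3) = fib(2) + fib(1) = 1 + 1 = 2
fib(4) = fib(3) + fib(2) = 2 + 1 = 3
fib(5) = fib(4) + fib(3) = 3 + 2 = 5
fib(6) = fib(5) + fib(4) = 5 + 3 = 8
fib(7) = fib(6) + fib(5) = 8 + 5 = 13
fib(8) = fib(7) + fib(6) = 13 + 8 = 21
fib(9) = fib(8) + fib(7) = 21 + 13 = 34
fib(10) = fib(9) + fib(8) = 34 + 21 = 55
fib(11) = fib(10) + fib(9) = 55 + 34 = 89
fib(12) = fib(11) + fib(10) = 89 + 55 = 144
fib(13) = fib(12) + fib(11) = 144 + 89 = 233
fib(14) = fib(13) + fib(12) = 233 + 144 = 377
fib(15) = fib(14) + fib(13) = 377 + 233 = 610
fib(16) = fib(15) + fib(14) = 610 + 377 = 987

987


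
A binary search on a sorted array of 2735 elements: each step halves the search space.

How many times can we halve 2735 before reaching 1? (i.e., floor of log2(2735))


2735 / 2 = 1367
1367 / 2 = 683
683 / 2 = 341
341 / 2 = 170
170 / 2 = 85
85 / 2 = 42
42 / 2 = 21
21 / 2 = 10
10 / 2 = 5
5 / 2 = 2
2 / 2 = 1
Reached 1 after 11 halvings

11


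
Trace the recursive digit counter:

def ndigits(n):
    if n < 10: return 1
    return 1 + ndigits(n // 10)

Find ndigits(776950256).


ndigits(776950256) = 1 + ndigits(77695025)
ndigits(77695025) = 1 + ndigits(7769502)
ndigits(7769502) = 1 + ndigits(776950)
ndigits(776950) = 1 + ndigits(77695)
ndigits(77695) = 1 + ndigits(7769)
ndigits(7769) = 1 + ndigits(776)
ndigits(776) = 1 + ndigits(77)
ndigits(77) = 1 + ndigits(7)
ndigits(7) = 1  (base case: 7 < 10)
Unwinding: 1 + 1 + 1 + 1 + 1 + 1 + 1 + 1 + 1 = 9

9


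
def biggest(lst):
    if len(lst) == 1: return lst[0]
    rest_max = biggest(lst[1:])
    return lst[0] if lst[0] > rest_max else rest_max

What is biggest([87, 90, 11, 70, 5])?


biggest([87, 90, 11, 70, 5]): compare 87 with biggest([90, 11, 70, 5])
biggest([90, 11, 70, 5]): compare 90 with biggest([11, 70, 5])
biggest([11, 70, 5]): compare 11 with biggest([70, 5])
biggest([70, 5]): compare 70 with biggest([5])
biggest([5]) = 5  (base case)
Compare 70 with 5 -> 70
Compare 11 with 70 -> 70
Compare 90 with 70 -> 90
Compare 87 with 90 -> 90

90


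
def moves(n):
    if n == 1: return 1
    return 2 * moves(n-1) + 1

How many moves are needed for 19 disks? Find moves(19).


moves(19) = 2 * moves(18) + 1
moves(18) = 2 * moves(17) + 1
moves(17) = 2 * moves(16) + 1
moves(16) = 2 * moves(15) + 1
moves(15) = 2 * moves(14) + 1
moves(14) = 2 * moves(13) + 1
moves(13) = 2 * moves(12) + 1
moves(12) = 2 * moves(11) + 1
moves(11) = 2 * moves(10) + 1
moves(10) = 2 * moves(9) + 1
moves(9) = 2 * moves(8) + 1
moves(8) = 2 * moves(7) + 1
moves(7) = 2 * moves(6) + 1
moves(6) = 2 * moves(5) + 1
moves(5) = 2 * moves(4) + 1
moves(4) = 2 * moves(3) + 1
moves(3) = 2 * moves(2) + 1
moves(2) = 2 * moves(1) + 1
moves(1) = 1  (base case)
moves(2) = 2 * 1 + 1 = 3
moves(3) = 2 * 3 + 1 = 7
moves(4) = 2 * 7 + 1 = 15
moves(5) = 2 * 15 + 1 = 31
moves(6) = 2 * 31 + 1 = 63
moves(7) = 2 * 63 + 1 = 127
moves(8) = 2 * 127 + 1 = 255
moves(9) = 2 * 255 + 1 = 511
moves(10) = 2 * 511 + 1 = 1023
moves(11) = 2 * 1023 + 1 = 2047
moves(12) = 2 * 2047 + 1 = 4095
moves(13) = 2 * 4095 + 1 = 8191
moves(14) = 2 * 8191 + 1 = 16383
moves(15) = 2 * 16383 + 1 = 32767
moves(16) = 2 * 32767 + 1 = 65535
moves(17) = 2 * 65535 + 1 = 131071
moves(18) = 2 * 131071 + 1 = 262143
moves(19) = 2 * 262143 + 1 = 524287

524287


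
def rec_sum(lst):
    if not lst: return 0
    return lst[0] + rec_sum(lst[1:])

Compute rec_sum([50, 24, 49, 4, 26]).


rec_sum([50, 24, 49, 4, 26]) = 50 + rec_sum([24, 49, 4, 26])
rec_sum([24, 49, 4, 26]) = 24 + rec_sum([49, 4, 26])
rec_sum([49, 4, 26]) = 49 + rec_sum([4, 26])
rec_sum([4, 26]) = 4 + rec_sum([26])
rec_sum([26]) = 26 + rec_sum([])
rec_sum([]) = 0  (base case)
Total: 50 + 24 + 49 + 4 + 26 + 0 = 153

153


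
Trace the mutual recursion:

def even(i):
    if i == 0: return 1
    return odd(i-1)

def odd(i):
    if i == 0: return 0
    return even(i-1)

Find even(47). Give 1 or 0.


even(47) = odd(46)
odd(46) = even(45)
even(45) = odd(44)
odd(44) = even(43)
even(43) = odd(42)
odd(42) = even(41)
even(41) = odd(40)
odd(40) = even(39)
even(39) = odd(38)
odd(38) = even(37)
even(37) = odd(36)
odd(36) = even(35)
even(35) = odd(34)
odd(34) = even(33)
even(33) = odd(32)
odd(32) = even(31)
even(31) = odd(30)
odd(30) = even(29)
even(29) = odd(28)
odd(28) = even(27)
even(27) = odd(26)
odd(26) = even(25)
even(25) = odd(24)
odd(24) = even(23)
even(23) = odd(22)
odd(22) = even(21)
even(21) = odd(20)
odd(20) = even(19)
even(19) = odd(18)
odd(18) = even(17)
even(17) = odd(16)
odd(16) = even(15)
even(15) = odd(14)
odd(14) = even(13)
even(13) = odd(12)
odd(12) = even(11)
even(11) = odd(10)
odd(10) = even(9)
even(9) = odd(8)
odd(8) = even(7)
even(7) = odd(6)
odd(6) = even(5)
even(5) = odd(4)
odd(4) = even(3)
even(3) = odd(2)
odd(2) = even(1)
even(1) = odd(0)
odd(0) = 0  (base case)
Result: 0

0


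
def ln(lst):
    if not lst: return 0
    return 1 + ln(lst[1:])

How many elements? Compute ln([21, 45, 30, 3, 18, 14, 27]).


ln([21, 45, 30, 3, 18, 14, 27]) = 1 + ln([45, 30, 3, 18, 14, 27])
ln([45, 30, 3, 18, 14, 27]) = 1 + ln([30, 3, 18, 14, 27])
ln([30, 3, 18, 14, 27]) = 1 + ln([3, 18, 14, 27])
ln([3, 18, 14, 27]) = 1 + ln([18, 14, 27])
ln([18, 14, 27]) = 1 + ln([14, 27])
ln([14, 27]) = 1 + ln([27])
ln([27]) = 1 + ln([])
ln([]) = 0  (base case)
Unwinding: 1 + 1 + 1 + 1 + 1 + 1 + 1 + 0 = 7

7


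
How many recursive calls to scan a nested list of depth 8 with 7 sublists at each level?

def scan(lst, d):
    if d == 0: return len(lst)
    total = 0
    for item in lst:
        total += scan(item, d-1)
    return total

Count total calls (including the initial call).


At depth 0 (root): 1 call
At depth 1: each of 1 parents calls scan on 7 children = 7 calls
At depth 2: each of 7 parents calls scan on 7 children = 49 calls
At depth 3: each of 49 parents calls scan on 7 children = 343 calls
At depth 4: each of 343 parents calls scan on 7 children = 2401 calls
At depth 5: each of 2401 parents calls scan on 7 children = 16807 calls
At depth 6: each of 16807 parents calls scan on 7 children = 117649 calls
At depth 7: each of 117649 parents calls scan on 7 children = 823543 calls
At depth 8: each of 823543 parents calls scan on 7 children = 5764801 calls
Total: 1 + 7 + 49 + 343 + 2401 + 16807 + 117649 + 823543 + 5764801 = 6725601

6725601


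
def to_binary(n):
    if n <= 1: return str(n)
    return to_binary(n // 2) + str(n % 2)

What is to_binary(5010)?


to_binary(5010) = to_binary(2505) + '0'
to_binary(2505) = to_binary(1252) + '1'
to_binary(1252) = to_binary(626) + '0'
to_binary(626) = to_binary(313) + '0'
to_binary(313) = to_binary(156) + '1'
to_binary(156) = to_binary(78) + '0'
to_binary(78) = to_binary(39) + '0'
to_binary(39) = to_binary(19) + '1'
to_binary(19) = to_binary(9) + '1'
to_binary(9) = to_binary(4) + '1'
to_binary(4) = to_binary(2) + '0'
to_binary(2) = to_binary(1) + '0'
to_binary(1) = '1'  (base case)
Concatenating: '1' + '0' + '0' + '1' + '1' + '1' + '0' + '0' + '1' + '0' + '0' + '1' + '0' = '1001110010010'

1001110010010


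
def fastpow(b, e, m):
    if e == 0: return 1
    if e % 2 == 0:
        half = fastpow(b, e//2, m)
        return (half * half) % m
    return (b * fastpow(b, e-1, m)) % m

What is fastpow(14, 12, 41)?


fastpow(14, 12, 41): e is even, compute fastpow(14, 6, 41)
  fastpow(14, 6, 41): e is even, compute fastpow(14, 3, 41)
    fastpow(14, 3, 41): e is odd, compute fastpow(14, 2, 41)
      fastpow(14, 2, 41): e is even, compute fastpow(14, 1, 41)
        fastpow(14, 1, 41): e is odd, compute fastpow(14, 0, 41)
          fastpow(14, 0, 41) = 1
        (14 * 1) % 41 = 14
      half=14, (14*14) % 41 = 32
    (14 * 32) % 41 = 38
  half=38, (38*38) % 41 = 9
half=9, (9*9) % 41 = 40

40


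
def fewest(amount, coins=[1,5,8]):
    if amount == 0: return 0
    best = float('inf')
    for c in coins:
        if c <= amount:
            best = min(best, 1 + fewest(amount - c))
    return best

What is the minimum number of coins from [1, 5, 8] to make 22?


Building up with DP:
fewest(0) = 0
fewest(1) = min(1+fewest(0)=1+0=1) = 1
fewest(2) = min(1+fewest(1)=1+1=2) = 2
fewest(3) = min(1+fewest(2)=1+2=3) = 3
fewest(4) = min(1+fewest(3)=1+3=4) = 4
fewest(5) = min(1+fewest(4)=1+4=5, 1+fewest(0)=1+0=1) = 1
fewest(6) = min(1+fewest(5)=1+1=2, 1+fewest(1)=1+1=2) = 2
fewest(7) = min(1+fewest(6)=1+2=3, 1+fewest(2)=1+2=3) = 3
fewest(8) = min(1+fewest(7)=1+3=4, 1+fewest(3)=1+3=4, 1+fewest(0)=1+0=1) = 1
fewest(9) = min(1+fewest(8)=1+1=2, 1+fewest(4)=1+4=5, 1+fewest(1)=1+1=2) = 2
fewest(10) = min(1+fewest(9)=1+2=3, 1+fewest(5)=1+1=2, 1+fewest(2)=1+2=3) = 2
fewest(11) = min(1+fewest(10)=1+2=3, 1+fewest(6)=1+2=3, 1+fewest(3)=1+3=4) = 3
fewest(12) = min(1+fewest(11)=1+3=4, 1+fewest(7)=1+3=4, 1+fewest(4)=1+4=5) = 4
fewest(13) = min(1+fewest(12)=1+4=5, 1+fewest(8)=1+1=2, 1+fewest(5)=1+1=2) = 2
fewest(14) = min(1+fewest(13)=1+2=3, 1+fewest(9)=1+2=3, 1+fewest(6)=1+2=3) = 3
fewest(15) = min(1+fewest(14)=1+3=4, 1+fewest(10)=1+2=3, 1+fewest(7)=1+3=4) = 3
fewest(16) = min(1+fewest(15)=1+3=4, 1+fewest(11)=1+3=4, 1+fewest(8)=1+1=2) = 2
fewest(17) = min(1+fewest(16)=1+2=3, 1+fewest(12)=1+4=5, 1+fewest(9)=1+2=3) = 3
fewest(18) = min(1+fewest(17)=1+3=4, 1+fewest(13)=1+2=3, 1+fewest(10)=1+2=3) = 3
fewest(19) = min(1+fewest(18)=1+3=4, 1+fewest(14)=1+3=4, 1+fewest(11)=1+3=4) = 4
fewest(20) = min(1+fewest(19)=1+4=5, 1+fewest(15)=1+3=4, 1+fewest(12)=1+4=5) = 4
fewest(21) = min(1+fewest(20)=1+4=5, 1+fewest(16)=1+2=3, 1+fewest(13)=1+2=3) = 3
fewest(22) = min(1+fewest(21)=1+3=4, 1+fewest(17)=1+3=4, 1+fewest(14)=1+3=4) = 4

4


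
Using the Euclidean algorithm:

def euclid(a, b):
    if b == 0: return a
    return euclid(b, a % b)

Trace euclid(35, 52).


euclid(35, 52) = euclid(52, 35)
euclid(52, 35) = euclid(35, 17)
euclid(35, 17) = euclid(17, 1)
euclid(17, 1) = euclid(1, 0)
euclid(1, 0) = 1  (base case)

1


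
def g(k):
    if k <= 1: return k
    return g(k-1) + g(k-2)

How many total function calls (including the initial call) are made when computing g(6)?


Let C(n) = total calls for g(n)
C(0) = 1, C(1) = 1
C(2) = 1 + C(1) + C(0) = 1 + 1 + 1 = 3
C(3) = 1 + C(2) + C(1) = 1 + 3 + 1 = 5
C(4) = 1 + C(3) + C(2) = 1 + 5 + 3 = 9
C(5) = 1 + C(4) + C(3) = 1 + 9 + 5 = 15
C(6) = 1 + C(5) + C(4) = 1 + 15 + 9 = 25

25


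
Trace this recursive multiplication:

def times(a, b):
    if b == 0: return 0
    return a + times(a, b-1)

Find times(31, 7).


times(31, 7) = 31 + times(31, 6)
times(31, 6) = 31 + times(31, 5)
times(31, 5) = 31 + times(31, 4)
times(31, 4) = 31 + times(31, 3)
times(31, 3) = 31 + times(31, 2)
times(31, 2) = 31 + times(31, 1)
times(31, 1) = 31 + times(31, 0)
times(31, 0) = 0  (base case)
Total: 31 + 31 + 31 + 31 + 31 + 31 + 31 + 0 = 217

217


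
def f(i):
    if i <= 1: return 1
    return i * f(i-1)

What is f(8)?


f(8)
= 8 * f(7)
= 8 * 7 * f(6)
= 8 * 7 * 6 * f(5)
= 8 * 7 * 6 * 5 * f(4)
= 8 * 7 * 6 * 5 * 4 * f(3)
= 8 * 7 * 6 * 5 * 4 * 3 * f(2)
= 8 * 7 * 6 * 5 * 4 * 3 * 2 * f(1)
= 8 * 7 * 6 * 5 * 4 * 3 * 2 * 1
= 40320

40320


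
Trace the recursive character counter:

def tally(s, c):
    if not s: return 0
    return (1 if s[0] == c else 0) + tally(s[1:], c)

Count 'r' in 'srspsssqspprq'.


s[0]='s' != 'r' -> 0
s[0]='r' == 'r' -> 1
s[0]='s' != 'r' -> 0
s[0]='p' != 'r' -> 0
s[0]='s' != 'r' -> 0
s[0]='s' != 'r' -> 0
s[0]='s' != 'r' -> 0
s[0]='q' != 'r' -> 0
s[0]='s' != 'r' -> 0
s[0]='p' != 'r' -> 0
s[0]='p' != 'r' -> 0
s[0]='r' == 'r' -> 1
s[0]='q' != 'r' -> 0
Sum: 0 + 1 + 0 + 0 + 0 + 0 + 0 + 0 + 0 + 0 + 0 + 1 + 0 = 2

2


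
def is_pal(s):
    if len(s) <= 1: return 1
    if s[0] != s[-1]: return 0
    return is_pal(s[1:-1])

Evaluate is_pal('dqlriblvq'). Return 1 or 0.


is_pal('dqlriblvq'): s[0]='d' != s[-1]='q' -> return 0
Result: 0 (not a palindrome)

0


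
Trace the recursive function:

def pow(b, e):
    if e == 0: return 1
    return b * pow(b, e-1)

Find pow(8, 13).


pow(8, 13)
= 8 * pow(8, 12)
= 8 * 8 * pow(8, 11)
= 8 * 8 * 8 * pow(8, 10)
= 8 * 8 * 8 * 8 * pow(8, 9)
= 8 * 8 * 8 * 8 * 8 * pow(8, 8)
= 8 * 8 * 8 * 8 * 8 * 8 * pow(8, 7)
= 8 * 8 * 8 * 8 * 8 * 8 * 8 * pow(8, 6)
= 8 * 8 * 8 * 8 * 8 * 8 * 8 * 8 * pow(8, 5)
= 8 * 8 * 8 * 8 * 8 * 8 * 8 * 8 * 8 * pow(8, 4)
= 8 * 8 * 8 * 8 * 8 * 8 * 8 * 8 * 8 * 8 * pow(8, 3)
= 8 * 8 * 8 * 8 * 8 * 8 * 8 * 8 * 8 * 8 * 8 * pow(8, 2)
= 8 * 8 * 8 * 8 * 8 * 8 * 8 * 8 * 8 * 8 * 8 * 8 * pow(8, 1)
= 8 * 8 * 8 * 8 * 8 * 8 * 8 * 8 * 8 * 8 * 8 * 8 * 8 * pow(8, 0)
= 8 * 8 * 8 * 8 * 8 * 8 * 8 * 8 * 8 * 8 * 8 * 8 * 8 * 1
= 549755813888

549755813888


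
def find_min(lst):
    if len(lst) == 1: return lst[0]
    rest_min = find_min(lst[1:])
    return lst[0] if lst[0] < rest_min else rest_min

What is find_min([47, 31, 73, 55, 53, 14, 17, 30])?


find_min([47, 31, 73, 55, 53, 14, 17, 30]): compare 47 with find_min([31, 73, 55, 53, 14, 17, 30])
find_min([31, 73, 55, 53, 14, 17, 30]): compare 31 with find_min([73, 55, 53, 14, 17, 30])
find_min([73, 55, 53, 14, 17, 30]): compare 73 with find_min([55, 53, 14, 17, 30])
find_min([55, 53, 14, 17, 30]): compare 55 with find_min([53, 14, 17, 30])
find_min([53, 14, 17, 30]): compare 53 with find_min([14, 17, 30])
find_min([14, 17, 30]): compare 14 with find_min([17, 30])
find_min([17, 30]): compare 17 with find_min([30])
find_min([30]) = 30  (base case)
Compare 17 with 30 -> 17
Compare 14 with 17 -> 14
Compare 53 with 14 -> 14
Compare 55 with 14 -> 14
Compare 73 with 14 -> 14
Compare 31 with 14 -> 14
Compare 47 with 14 -> 14

14


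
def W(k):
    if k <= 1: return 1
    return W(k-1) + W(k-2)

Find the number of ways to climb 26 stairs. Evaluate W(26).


Building up from base cases:
W(0) = 1
W(1) = 1
W(2) = W(1) + W(0) = 1 + 1 = 2
W(3) = W(2) + W(1) = 2 + 1 = 3
W(4) = W(3) + W(2) = 3 + 2 = 5
W(5) = W(4) + W(3) = 5 + 3 = 8
W(6) = W(5) + W(4) = 8 + 5 = 13
W(7) = W(6) + W(5) = 13 + 8 = 21
W(8) = W(7) + W(6) = 21 + 13 = 34
W(9) = W(8) + W(7) = 34 + 21 = 55
W(10) = W(9) + W(8) = 55 + 34 = 89
W(11) = W(10) + W(9) = 89 + 55 = 144
W(12) = W(11) + W(10) = 144 + 89 = 233
W(13) = W(12) + W(11) = 233 + 144 = 377
W(14) = W(13) + W(12) = 377 + 233 = 610
W(15) = W(14) + W(13) = 610 + 377 = 987
W(16) = W(15) + W(14) = 987 + 610 = 1597
W(17) = W(16) + W(15) = 1597 + 987 = 2584
W(18) = W(17) + W(16) = 2584 + 1597 = 4181
W(19) = W(18) + W(17) = 4181 + 2584 = 6765
W(20) = W(19) + W(18) = 6765 + 4181 = 10946
W(21) = W(20) + W(19) = 10946 + 6765 = 17711
W(22) = W(21) + W(20) = 17711 + 10946 = 28657
W(23) = W(22) + W(21) = 28657 + 17711 = 46368
W(24) = W(23) + W(22) = 46368 + 28657 = 75025
W(25) = W(24) + W(23) = 75025 + 46368 = 121393
W(26) = W(25) + W(24) = 121393 + 75025 = 196418

196418


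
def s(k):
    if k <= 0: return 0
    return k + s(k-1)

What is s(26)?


s(26)
= 26 + 25 + 24 + 23 + 22 + 21 + 20 + 19 + 18 + 17 + 16 + 15 + 14 + 13 + 12 + 11 + 10 + 9 + 8 + 7 + 6 + 5 + 4 + 3 + 2 + 1 + s(0)
= 26 + 25 + 24 + 23 + 22 + 21 + 20 + 19 + 18 + 17 + 16 + 15 + 14 + 13 + 12 + 11 + 10 + 9 + 8 + 7 + 6 + 5 + 4 + 3 + 2 + 1 + 0
= 351

351


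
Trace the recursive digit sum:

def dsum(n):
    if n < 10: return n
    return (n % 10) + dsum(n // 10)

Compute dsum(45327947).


dsum(45327947) = 7 + dsum(4532794)
dsum(4532794) = 4 + dsum(453279)
dsum(453279) = 9 + dsum(45327)
dsum(45327) = 7 + dsum(4532)
dsum(4532) = 2 + dsum(453)
dsum(453) = 3 + dsum(45)
dsum(45) = 5 + dsum(4)
dsum(4) = 4  (base case)
Total: 7 + 4 + 9 + 7 + 2 + 3 + 5 + 4 = 41

41


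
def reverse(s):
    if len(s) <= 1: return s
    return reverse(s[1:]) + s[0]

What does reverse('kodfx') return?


reverse('kodfx') = reverse('odfx') + 'k'
reverse('odfx') = reverse('dfx') + 'o'
reverse('dfx') = reverse('fx') + 'd'
reverse('fx') = reverse('x') + 'f'
reverse('x') = 'x'  (base case)
Concatenating: 'x' + 'f' + 'd' + 'o' + 'k' = 'xfdok'

xfdok


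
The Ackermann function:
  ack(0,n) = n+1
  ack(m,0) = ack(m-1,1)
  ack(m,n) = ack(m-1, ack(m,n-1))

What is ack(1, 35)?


ack(1, 35) = ack(0, ack(1, 34))
  ack(1, 34) = ack(0, ack(1, 33))
    ack(1, 33) = ack(0, ack(1, 32))
      ack(1, 32) = ack(0, ack(1, 31))
        ack(1, 31) = ack(0, ack(1, 30))
          ack(1, 30) = ack(0, ack(1, 29))
          ack(1, 29) = ack(0, ack(1, 28))
          ack(1, 28) = ack(0, ack(1, 27))
          ack(1, 27) = ack(0, ack(1, 26))
          ack(1, 26) = ack(0, ack(1, 25))
          ack(1, 25) = ack(0, ack(1, 24))
          ack(1, 24) = ack(0, ack(1, 23))
          ack(1, 23) = ack(0, ack(1, 22))
          ack(1, 22) = ack(0, ack(1, 21))
          ack(1, 21) = ack(0, ack(1, 20))
          ack(1, 20) = ack(0, ack(1, 19))
          ack(1, 19) = ack(0, ack(1, 18))
          ack(1, 18) = ack(0, ack(1, 17))
          ack(1, 17) = ack(0, ack(1, 16))
          ack(1, 16) = ack(0, ack(1, 15))
          ack(1, 15) = ack(0, ack(1, 14))
          ack(1, 14) = ack(0, ack(1, 13))
          ack(1, 13) = ack(0, ack(1, 12))
          ack(1, 12) = ack(0, ack(1, 11))
          ack(1, 11) = ack(0, ack(1, 10))
... (trace truncated)
Result: ack(1, 35) = 37

37


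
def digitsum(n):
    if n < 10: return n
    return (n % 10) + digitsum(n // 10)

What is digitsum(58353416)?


digitsum(58353416) = 6 + digitsum(5835341)
digitsum(5835341) = 1 + digitsum(583534)
digitsum(583534) = 4 + digitsum(58353)
digitsum(58353) = 3 + digitsum(5835)
digitsum(5835) = 5 + digitsum(583)
digitsum(583) = 3 + digitsum(58)
digitsum(58) = 8 + digitsum(5)
digitsum(5) = 5  (base case)
Total: 6 + 1 + 4 + 3 + 5 + 3 + 8 + 5 = 35

35


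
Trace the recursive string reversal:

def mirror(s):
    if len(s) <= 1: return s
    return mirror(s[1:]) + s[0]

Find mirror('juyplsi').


mirror('juyplsi') = mirror('uyplsi') + 'j'
mirror('uyplsi') = mirror('yplsi') + 'u'
mirror('yplsi') = mirror('plsi') + 'y'
mirror('plsi') = mirror('lsi') + 'p'
mirror('lsi') = mirror('si') + 'l'
mirror('si') = mirror('i') + 's'
mirror('i') = 'i'  (base case)
Concatenating: 'i' + 's' + 'l' + 'p' + 'y' + 'u' + 'j' = 'islpyuj'

islpyuj


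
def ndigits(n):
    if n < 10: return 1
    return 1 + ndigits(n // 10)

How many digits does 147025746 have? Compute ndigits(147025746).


ndigits(147025746) = 1 + ndigits(14702574)
ndigits(14702574) = 1 + ndigits(1470257)
ndigits(1470257) = 1 + ndigits(147025)
ndigits(147025) = 1 + ndigits(14702)
ndigits(14702) = 1 + ndigits(1470)
ndigits(1470) = 1 + ndigits(147)
ndigits(147) = 1 + ndigits(14)
ndigits(14) = 1 + ndigits(1)
ndigits(1) = 1  (base case: 1 < 10)
Unwinding: 1 + 1 + 1 + 1 + 1 + 1 + 1 + 1 + 1 = 9

9


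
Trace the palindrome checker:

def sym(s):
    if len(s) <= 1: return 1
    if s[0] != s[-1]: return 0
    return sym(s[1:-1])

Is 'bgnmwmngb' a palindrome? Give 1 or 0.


sym('bgnmwmngb'): s[0]='b' == s[-1]='b' -> check sym('gnmwmng')
sym('gnmwmng'): s[0]='g' == s[-1]='g' -> check sym('nmwmn')
sym('nmwmn'): s[0]='n' == s[-1]='n' -> check sym('mwm')
sym('mwm'): s[0]='m' == s[-1]='m' -> check sym('w')
sym('w'): len <= 1 -> return 1  (base case)
Result: 1 (palindrome)

1


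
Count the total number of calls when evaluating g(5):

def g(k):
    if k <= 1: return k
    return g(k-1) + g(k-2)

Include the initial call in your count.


Let C(n) = total calls for g(n)
C(0) = 1, C(1) = 1
C(2) = 1 + C(1) + C(0) = 1 + 1 + 1 = 3
C(3) = 1 + C(2) + C(1) = 1 + 3 + 1 = 5
C(4) = 1 + C(3) + C(2) = 1 + 5 + 3 = 9
C(5) = 1 + C(4) + C(3) = 1 + 9 + 5 = 15

15


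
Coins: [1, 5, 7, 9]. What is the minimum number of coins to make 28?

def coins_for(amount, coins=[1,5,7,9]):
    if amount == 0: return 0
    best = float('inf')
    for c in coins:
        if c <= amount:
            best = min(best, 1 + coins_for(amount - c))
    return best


Building up with DP:
coins_for(0) = 0
coins_for(1) = min(1+coins_for(0)=1+0=1) = 1
coins_for(2) = min(1+coins_for(1)=1+1=2) = 2
coins_for(3) = min(1+coins_for(2)=1+2=3) = 3
coins_for(4) = min(1+coins_for(3)=1+3=4) = 4
coins_for(5) = min(1+coins_for(4)=1+4=5, 1+coins_for(0)=1+0=1) = 1
coins_for(6) = min(1+coins_for(5)=1+1=2, 1+coins_for(1)=1+1=2) = 2
coins_for(7) = min(1+coins_for(6)=1+2=3, 1+coins_for(2)=1+2=3, 1+coins_for(0)=1+0=1) = 1
coins_for(8) = min(1+coins_for(7)=1+1=2, 1+coins_for(3)=1+3=4, 1+coins_for(1)=1+1=2) = 2
coins_for(9) = min(1+coins_for(8)=1+2=3, 1+coins_for(4)=1+4=5, 1+coins_for(2)=1+2=3, 1+coins_for(0)=1+0=1) = 1
coins_for(10) = min(1+coins_for(9)=1+1=2, 1+coins_for(5)=1+1=2, 1+coins_for(3)=1+3=4, 1+coins_for(1)=1+1=2) = 2
coins_for(11) = min(1+coins_for(10)=1+2=3, 1+coins_for(6)=1+2=3, 1+coins_for(4)=1+4=5, 1+coins_for(2)=1+2=3) = 3
coins_for(12) = min(1+coins_for(11)=1+3=4, 1+coins_for(7)=1+1=2, 1+coins_for(5)=1+1=2, 1+coins_for(3)=1+3=4) = 2
coins_for(13) = min(1+coins_for(12)=1+2=3, 1+coins_for(8)=1+2=3, 1+coins_for(6)=1+2=3, 1+coins_for(4)=1+4=5) = 3
coins_for(14) = min(1+coins_for(13)=1+3=4, 1+coins_for(9)=1+1=2, 1+coins_for(7)=1+1=2, 1+coins_for(5)=1+1=2) = 2
coins_for(15) = min(1+coins_for(14)=1+2=3, 1+coins_for(10)=1+2=3, 1+coins_for(8)=1+2=3, 1+coins_for(6)=1+2=3) = 3
coins_for(16) = min(1+coins_for(15)=1+3=4, 1+coins_for(11)=1+3=4, 1+coins_for(9)=1+1=2, 1+coins_for(7)=1+1=2) = 2
coins_for(17) = min(1+coins_for(16)=1+2=3, 1+coins_for(12)=1+2=3, 1+coins_for(10)=1+2=3, 1+coins_for(8)=1+2=3) = 3
coins_for(18) = min(1+coins_for(17)=1+3=4, 1+coins_for(13)=1+3=4, 1+coins_for(11)=1+3=4, 1+coins_for(9)=1+1=2) = 2
coins_for(19) = min(1+coins_for(18)=1+2=3, 1+coins_for(14)=1+2=3, 1+coins_for(12)=1+2=3, 1+coins_for(10)=1+2=3) = 3
coins_for(20) = min(1+coins_for(19)=1+3=4, 1+coins_for(15)=1+3=4, 1+coins_for(13)=1+3=4, 1+coins_for(11)=1+3=4) = 4
coins_for(21) = min(1+coins_for(20)=1+4=5, 1+coins_for(16)=1+2=3, 1+coins_for(14)=1+2=3, 1+coins_for(12)=1+2=3) = 3
coins_for(22) = min(1+coins_for(21)=1+3=4, 1+coins_for(17)=1+3=4, 1+coins_for(15)=1+3=4, 1+coins_for(13)=1+3=4) = 4
coins_for(23) = min(1+coins_for(22)=1+4=5, 1+coins_for(18)=1+2=3, 1+coins_for(16)=1+2=3, 1+coins_for(14)=1+2=3) = 3
coins_for(24) = min(1+coins_for(23)=1+3=4, 1+coins_for(19)=1+3=4, 1+coins_for(17)=1+3=4, 1+coins_for(15)=1+3=4) = 4
coins_for(25) = min(1+coins_for(24)=1+4=5, 1+coins_for(20)=1+4=5, 1+coins_for(18)=1+2=3, 1+coins_for(16)=1+2=3) = 3
coins_for(26) = min(1+coins_for(25)=1+3=4, 1+coins_for(21)=1+3=4, 1+coins_for(19)=1+3=4, 1+coins_for(17)=1+3=4) = 4
coins_for(27) = min(1+coins_for(26)=1+4=5, 1+coins_for(22)=1+4=5, 1+coins_for(20)=1+4=5, 1+coins_for(18)=1+2=3) = 3
coins_for(28) = min(1+coins_for(27)=1+3=4, 1+coins_for(23)=1+3=4, 1+coins_for(21)=1+3=4, 1+coins_for(19)=1+3=4) = 4

4


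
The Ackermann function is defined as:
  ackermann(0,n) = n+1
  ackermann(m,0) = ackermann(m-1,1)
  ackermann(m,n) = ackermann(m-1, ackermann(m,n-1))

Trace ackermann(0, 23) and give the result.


ackermann(0, 23) = 24
Result: ackermann(0, 23) = 24

24


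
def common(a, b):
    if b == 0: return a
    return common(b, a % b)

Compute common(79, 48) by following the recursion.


common(79, 48) = common(48, 31)
common(48, 31) = common(31, 17)
common(31, 17) = common(17, 14)
common(17, 14) = common(14, 3)
common(14, 3) = common(3, 2)
common(3, 2) = common(2, 1)
common(2, 1) = common(1, 0)
common(1, 0) = 1  (base case)

1


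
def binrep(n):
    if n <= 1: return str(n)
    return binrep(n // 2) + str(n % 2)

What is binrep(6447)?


binrep(6447) = binrep(3223) + '1'
binrep(3223) = binrep(1611) + '1'
binrep(1611) = binrep(805) + '1'
binrep(805) = binrep(402) + '1'
binrep(402) = binrep(201) + '0'
binrep(201) = binrep(100) + '1'
binrep(100) = binrep(50) + '0'
binrep(50) = binrep(25) + '0'
binrep(25) = binrep(12) + '1'
binrep(12) = binrep(6) + '0'
binrep(6) = binrep(3) + '0'
binrep(3) = binrep(1) + '1'
binrep(1) = '1'  (base case)
Concatenating: '1' + '1' + '0' + '0' + '1' + '0' + '0' + '1' + '0' + '1' + '1' + '1' + '1' = '1100100101111'

1100100101111


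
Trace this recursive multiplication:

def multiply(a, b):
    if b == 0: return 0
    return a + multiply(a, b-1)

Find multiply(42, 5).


multiply(42, 5) = 42 + multiply(42, 4)
multiply(42, 4) = 42 + multiply(42, 3)
multiply(42, 3) = 42 + multiply(42, 2)
multiply(42, 2) = 42 + multiply(42, 1)
multiply(42, 1) = 42 + multiply(42, 0)
multiply(42, 0) = 0  (base case)
Total: 42 + 42 + 42 + 42 + 42 + 0 = 210

210


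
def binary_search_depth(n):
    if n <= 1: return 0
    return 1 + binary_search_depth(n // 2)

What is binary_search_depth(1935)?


1935 / 2 = 967
967 / 2 = 483
483 / 2 = 241
241 / 2 = 120
120 / 2 = 60
60 / 2 = 30
30 / 2 = 15
15 / 2 = 7
7 / 2 = 3
3 / 2 = 1
Reached 1 after 10 halvings

10


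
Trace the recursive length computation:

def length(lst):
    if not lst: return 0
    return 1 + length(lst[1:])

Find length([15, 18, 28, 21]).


length([15, 18, 28, 21]) = 1 + length([18, 28, 21])
length([18, 28, 21]) = 1 + length([28, 21])
length([28, 21]) = 1 + length([21])
length([21]) = 1 + length([])
length([]) = 0  (base case)
Unwinding: 1 + 1 + 1 + 1 + 0 = 4

4


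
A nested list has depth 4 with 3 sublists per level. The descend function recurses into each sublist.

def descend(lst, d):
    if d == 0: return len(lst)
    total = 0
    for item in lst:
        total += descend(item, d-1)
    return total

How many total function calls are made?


At depth 0 (root): 1 call
At depth 1: each of 1 parents calls descend on 3 children = 3 calls
At depth 2: each of 3 parents calls descend on 3 children = 9 calls
At depth 3: each of 9 parents calls descend on 3 children = 27 calls
At depth 4: each of 27 parents calls descend on 3 children = 81 calls
Total: 1 + 3 + 9 + 27 + 81 = 121

121


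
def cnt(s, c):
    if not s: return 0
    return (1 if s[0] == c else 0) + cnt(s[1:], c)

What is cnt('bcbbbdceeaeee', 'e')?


s[0]='b' != 'e' -> 0
s[0]='c' != 'e' -> 0
s[0]='b' != 'e' -> 0
s[0]='b' != 'e' -> 0
s[0]='b' != 'e' -> 0
s[0]='d' != 'e' -> 0
s[0]='c' != 'e' -> 0
s[0]='e' == 'e' -> 1
s[0]='e' == 'e' -> 1
s[0]='a' != 'e' -> 0
s[0]='e' == 'e' -> 1
s[0]='e' == 'e' -> 1
s[0]='e' == 'e' -> 1
Sum: 0 + 0 + 0 + 0 + 0 + 0 + 0 + 1 + 1 + 0 + 1 + 1 + 1 = 5

5


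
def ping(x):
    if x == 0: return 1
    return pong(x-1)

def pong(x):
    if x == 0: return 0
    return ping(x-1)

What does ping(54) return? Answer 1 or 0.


ping(54) = pong(53)
pong(53) = ping(52)
ping(52) = pong(51)
pong(51) = ping(50)
ping(50) = pong(49)
pong(49) = ping(48)
ping(48) = pong(47)
pong(47) = ping(46)
ping(46) = pong(45)
pong(45) = ping(44)
ping(44) = pong(43)
pong(43) = ping(42)
ping(42) = pong(41)
pong(41) = ping(40)
ping(40) = pong(39)
pong(39) = ping(38)
ping(38) = pong(37)
pong(37) = ping(36)
ping(36) = pong(35)
pong(35) = ping(34)
ping(34) = pong(33)
pong(33) = ping(32)
ping(32) = pong(31)
pong(31) = ping(30)
ping(30) = pong(29)
pong(29) = ping(28)
ping(28) = pong(27)
pong(27) = ping(26)
ping(26) = pong(25)
pong(25) = ping(24)
ping(24) = pong(23)
pong(23) = ping(22)
ping(22) = pong(21)
pong(21) = ping(20)
ping(20) = pong(19)
pong(19) = ping(18)
ping(18) = pong(17)
pong(17) = ping(16)
ping(16) = pong(15)
pong(15) = ping(14)
ping(14) = pong(13)
pong(13) = ping(12)
ping(12) = pong(11)
pong(11) = ping(10)
ping(10) = pong(9)
pong(9) = ping(8)
ping(8) = pong(7)
pong(7) = ping(6)
ping(6) = pong(5)
pong(5) = ping(4)
ping(4) = pong(3)
pong(3) = ping(2)
ping(2) = pong(1)
pong(1) = ping(0)
ping(0) = 1  (base case)
Result: 1

1


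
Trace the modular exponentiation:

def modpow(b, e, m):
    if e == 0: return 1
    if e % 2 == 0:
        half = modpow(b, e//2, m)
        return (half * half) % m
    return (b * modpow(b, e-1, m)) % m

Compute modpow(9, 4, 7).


modpow(9, 4, 7): e is even, compute modpow(9, 2, 7)
  modpow(9, 2, 7): e is even, compute modpow(9, 1, 7)
    modpow(9, 1, 7): e is odd, compute modpow(9, 0, 7)
      modpow(9, 0, 7) = 1
    (9 * 1) % 7 = 2
  half=2, (2*2) % 7 = 4
half=4, (4*4) % 7 = 2

2


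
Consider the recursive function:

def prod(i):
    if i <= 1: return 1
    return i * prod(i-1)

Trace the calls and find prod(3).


prod(3)
= 3 * prod(2)
= 3 * 2 * prod(1)
= 3 * 2 * 1
= 6

6


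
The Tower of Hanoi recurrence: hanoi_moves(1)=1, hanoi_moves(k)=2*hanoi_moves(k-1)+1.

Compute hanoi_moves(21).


hanoi_moves(21) = 2 * hanoi_moves(20) + 1
hanoi_moves(20) = 2 * hanoi_moves(19) + 1
hanoi_moves(19) = 2 * hanoi_moves(18) + 1
hanoi_moves(18) = 2 * hanoi_moves(17) + 1
hanoi_moves(17) = 2 * hanoi_moves(16) + 1
hanoi_moves(16) = 2 * hanoi_moves(15) + 1
hanoi_moves(15) = 2 * hanoi_moves(14) + 1
hanoi_moves(14) = 2 * hanoi_moves(13) + 1
hanoi_moves(13) = 2 * hanoi_moves(12) + 1
hanoi_moves(12) = 2 * hanoi_moves(11) + 1
hanoi_moves(11) = 2 * hanoi_moves(10) + 1
hanoi_moves(10) = 2 * hanoi_moves(9) + 1
hanoi_moves(9) = 2 * hanoi_moves(8) + 1
hanoi_moves(8) = 2 * hanoi_moves(7) + 1
hanoi_moves(7) = 2 * hanoi_moves(6) + 1
hanoi_moves(6) = 2 * hanoi_moves(5) + 1
hanoi_moves(5) = 2 * hanoi_moves(4) + 1
hanoi_moves(4) = 2 * hanoi_moves(3) + 1
hanoi_moves(3) = 2 * hanoi_moves(2) + 1
hanoi_moves(2) = 2 * hanoi_moves(1) + 1
hanoi_moves(1) = 1  (base case)
hanoi_moves(2) = 2 * 1 + 1 = 3
hanoi_moves(3) = 2 * 3 + 1 = 7
hanoi_moves(4) = 2 * 7 + 1 = 15
hanoi_moves(5) = 2 * 15 + 1 = 31
hanoi_moves(6) = 2 * 31 + 1 = 63
hanoi_moves(7) = 2 * 63 + 1 = 127
hanoi_moves(8) = 2 * 127 + 1 = 255
hanoi_moves(9) = 2 * 255 + 1 = 511
hanoi_moves(10) = 2 * 511 + 1 = 1023
hanoi_moves(11) = 2 * 1023 + 1 = 2047
hanoi_moves(12) = 2 * 2047 + 1 = 4095
hanoi_moves(13) = 2 * 4095 + 1 = 8191
hanoi_moves(14) = 2 * 8191 + 1 = 16383
hanoi_moves(15) = 2 * 16383 + 1 = 32767
hanoi_moves(16) = 2 * 32767 + 1 = 65535
hanoi_moves(17) = 2 * 65535 + 1 = 131071
hanoi_moves(18) = 2 * 131071 + 1 = 262143
hanoi_moves(19) = 2 * 262143 + 1 = 524287
hanoi_moves(20) = 2 * 524287 + 1 = 1048575
hanoi_moves(21) = 2 * 1048575 + 1 = 2097151

2097151


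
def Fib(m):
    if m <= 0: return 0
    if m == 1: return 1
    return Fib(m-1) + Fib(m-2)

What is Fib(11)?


Computing Fib(11) bottom-up:
Fib(0) = 0
Fib(1) = 1
Fib(2) = Fib(1) + Fib(0) = 1 + 0 = 1
Fib(3) = Fib(2) + Fib(1) = 1 + 1 = 2
Fib(4) = Fib(3) + Fib(2) = 2 + 1 = 3
Fib(5) = Fib(4) + Fib(3) = 3 + 2 = 5
Fib(6) = Fib(5) + Fib(4) = 5 + 3 = 8
Fib(7) = Fib(6) + Fib(5) = 8 + 5 = 13
Fib(8) = Fib(7) + Fib(6) = 13 + 8 = 21
Fib(9) = Fib(8) + Fib(7) = 21 + 13 = 34
Fib(10) = Fib(9) + Fib(8) = 34 + 21 = 55
Fib(11) = Fib(10) + Fib(9) = 55 + 34 = 89

89
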